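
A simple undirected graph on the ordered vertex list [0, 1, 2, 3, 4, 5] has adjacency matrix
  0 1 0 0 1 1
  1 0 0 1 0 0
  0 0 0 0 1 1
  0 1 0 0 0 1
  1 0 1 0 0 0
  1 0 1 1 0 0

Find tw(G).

2

A width-2 tree decomposition is:
Bags: B1 = {2, 4, 5}  B2 = {0, 4, 5}  B3 = {0, 3, 5}  B4 = {0, 1, 3}
Tree: B1–B2, B2–B3, B3–B4
Every bag has size at most 3, so the width is 3 − 1 = 2 and tw(G) ≤ 2. The edges 2–4–0–5–2 form a cycle, so G is not a tree and its treewidth is at least 2. Combining the bounds, tw(G) = 2.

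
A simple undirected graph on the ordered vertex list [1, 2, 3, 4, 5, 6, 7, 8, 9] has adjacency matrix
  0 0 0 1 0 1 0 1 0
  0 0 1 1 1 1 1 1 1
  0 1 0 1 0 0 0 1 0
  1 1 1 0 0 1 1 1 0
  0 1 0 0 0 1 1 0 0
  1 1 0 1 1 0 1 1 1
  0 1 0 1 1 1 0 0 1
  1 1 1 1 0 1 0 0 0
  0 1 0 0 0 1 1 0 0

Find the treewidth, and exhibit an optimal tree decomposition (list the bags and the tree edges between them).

Treewidth 3.
Bags: B1 = {2, 4, 6, 7}  B2 = {2, 6, 7, 9}  B3 = {2, 5, 6, 7}  B4 = {2, 4, 6, 8}  B5 = {1, 4, 6, 8}  B6 = {2, 3, 4, 8}
Tree: B1–B2, B2–B3, B1–B4, B4–B5, B4–B6

Every bag has size at most 4, so the width is 4 − 1 = 3 and tw(G) ≤ 3. Conversely, {1, 4, 6, 8} is a clique of size 4, and the vertices of any clique must share a bag in every tree decomposition; so some bag has ≥ 4 vertices and tw(G) ≥ 3. Therefore the treewidth is 3.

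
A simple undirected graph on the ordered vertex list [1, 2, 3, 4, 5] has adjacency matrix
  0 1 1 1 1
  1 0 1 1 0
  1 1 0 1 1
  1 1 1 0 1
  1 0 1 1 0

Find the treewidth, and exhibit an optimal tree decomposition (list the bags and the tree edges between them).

Treewidth 3.
One such decomposition:
Bags: B1 = {1, 2, 3, 4}  B2 = {1, 3, 4, 5}
Tree: B1–B2

Every bag has size at most 4, so the width is 4 − 1 = 3 and tw(G) ≤ 3. Conversely, {1, 2, 3, 4} is a clique of size 4, and the vertices of any clique must share a bag in every tree decomposition; so some bag has ≥ 4 vertices and tw(G) ≥ 3. Combining the bounds, tw(G) = 3.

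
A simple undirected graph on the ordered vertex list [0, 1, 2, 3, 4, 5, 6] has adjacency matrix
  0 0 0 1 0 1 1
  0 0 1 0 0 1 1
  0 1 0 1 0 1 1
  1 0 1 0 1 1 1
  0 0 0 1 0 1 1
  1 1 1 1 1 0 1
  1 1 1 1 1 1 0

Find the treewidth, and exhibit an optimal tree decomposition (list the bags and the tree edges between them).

The largest bag has 4 vertices, giving width 3; this decomposition certifies tw(G) ≤ 3. On the other hand G contains the 4-clique {1, 2, 5, 6}. A clique must lie in a single bag of any decomposition, so no decomposition can have width below 3. Hence tw(G) = 3 exactly.

Treewidth 3.
One such decomposition:
Bags: B1 = {3, 4, 5, 6}  B2 = {2, 3, 5, 6}  B3 = {0, 3, 5, 6}  B4 = {1, 2, 5, 6}
Tree: B1–B2, B1–B3, B2–B4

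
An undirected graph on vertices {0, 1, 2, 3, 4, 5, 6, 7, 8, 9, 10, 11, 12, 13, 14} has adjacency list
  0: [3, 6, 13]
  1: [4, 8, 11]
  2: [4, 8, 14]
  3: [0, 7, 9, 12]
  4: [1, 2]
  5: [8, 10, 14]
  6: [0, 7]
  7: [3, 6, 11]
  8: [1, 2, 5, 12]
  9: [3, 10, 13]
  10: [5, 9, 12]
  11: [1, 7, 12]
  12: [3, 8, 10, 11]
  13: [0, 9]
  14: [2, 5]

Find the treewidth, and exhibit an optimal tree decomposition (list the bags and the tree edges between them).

The largest bag has 4 vertices, giving width 3; this decomposition certifies tw(G) ≤ 3. For the lower bound: the 4 vertex sets {0,6,13}, {7}, {3}, {9,10,11,12} are disjoint, each induces a connected subgraph, and every pair is joined by at least one edge of G. Contracting each set to a single vertex therefore yields K_{4} as a minor, and since treewidth is minor-monotone, tw(G) ≥ tw(K_{4}) = 3. The upper and lower bounds meet at 3, so that is the treewidth.

Treewidth 3.
One optimal decomposition is:
Bags: B1 = {0, 6, 7, 13}  B2 = {0, 3, 7, 13}  B3 = {3, 7, 9, 13}  B4 = {3, 7, 9, 11}  B5 = {3, 9, 11, 12}  B6 = {9, 10, 11, 12}  B7 = {1, 10, 11, 12}  B8 = {1, 8, 10, 12}  B9 = {1, 5, 8, 10}  B10 = {1, 4, 5, 8}  B11 = {2, 4, 5, 8}  B12 = {2, 4, 5, 14}
Tree: B1–B2, B2–B3, B3–B4, B4–B5, B5–B6, B6–B7, B7–B8, B8–B9, B9–B10, B10–B11, B11–B12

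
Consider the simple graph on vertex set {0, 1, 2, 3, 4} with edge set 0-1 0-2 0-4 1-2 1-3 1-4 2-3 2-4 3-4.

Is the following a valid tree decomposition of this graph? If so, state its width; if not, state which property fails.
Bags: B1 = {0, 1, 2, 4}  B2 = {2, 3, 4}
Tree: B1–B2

No — edge (1,3) lies in no bag.

A tree decomposition must satisfy three properties: every vertex lies in some bag; for every edge, both endpoints lie together in some bag; and for every vertex, the bags containing it form a connected subtree. Here edge (1,3) lies in no bag, so the decomposition is invalid.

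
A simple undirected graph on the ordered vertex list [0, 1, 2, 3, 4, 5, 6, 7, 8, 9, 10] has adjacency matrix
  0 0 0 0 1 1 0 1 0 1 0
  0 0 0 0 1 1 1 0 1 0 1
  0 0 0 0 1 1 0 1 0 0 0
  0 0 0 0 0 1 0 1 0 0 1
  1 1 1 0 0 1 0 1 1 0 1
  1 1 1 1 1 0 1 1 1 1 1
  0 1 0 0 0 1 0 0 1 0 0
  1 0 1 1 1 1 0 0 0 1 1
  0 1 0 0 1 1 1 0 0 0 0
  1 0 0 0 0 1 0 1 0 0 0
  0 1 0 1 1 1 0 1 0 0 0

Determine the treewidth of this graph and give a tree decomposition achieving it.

Treewidth 3.
One optimal decomposition is:
Bags: B1 = {4, 5, 7, 10}  B2 = {0, 4, 5, 7}  B3 = {1, 4, 5, 10}  B4 = {0, 5, 7, 9}  B5 = {1, 4, 5, 8}  B6 = {3, 5, 7, 10}  B7 = {1, 5, 6, 8}  B8 = {2, 4, 5, 7}
Tree: B1–B2, B1–B3, B2–B4, B3–B5, B1–B6, B5–B7, B1–B8

Each bag holds 4 vertices, so the decomposition has width 3, which upper-bounds the treewidth. For the lower bound, the 4 vertices {0, 5, 7, 9} are pairwise adjacent, and any tree decomposition puts a clique entirely inside one bag — forcing width ≥ 3. Hence tw(G) = 3 exactly.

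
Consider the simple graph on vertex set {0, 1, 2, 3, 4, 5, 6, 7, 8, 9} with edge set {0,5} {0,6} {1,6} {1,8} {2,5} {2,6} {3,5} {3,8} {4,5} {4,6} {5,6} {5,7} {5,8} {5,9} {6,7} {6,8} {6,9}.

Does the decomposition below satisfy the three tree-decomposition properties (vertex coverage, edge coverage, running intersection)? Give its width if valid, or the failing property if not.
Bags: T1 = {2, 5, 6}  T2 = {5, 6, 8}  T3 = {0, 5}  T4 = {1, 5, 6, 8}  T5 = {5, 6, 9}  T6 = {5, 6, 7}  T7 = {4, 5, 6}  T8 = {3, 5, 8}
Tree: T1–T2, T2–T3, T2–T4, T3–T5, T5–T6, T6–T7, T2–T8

A tree decomposition must satisfy three properties: every vertex lies in some bag; for every edge, both endpoints lie together in some bag; and for every vertex, the bags containing it form a connected subtree. Here edge (6,0) lies in no bag, so the decomposition is invalid.

No — edge (6,0) lies in no bag.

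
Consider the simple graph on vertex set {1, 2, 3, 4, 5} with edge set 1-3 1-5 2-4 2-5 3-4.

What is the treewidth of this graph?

A width-2 tree decomposition is:
Bags: B1 = {2, 4, 5}  B2 = {3, 4, 5}  B3 = {1, 3, 5}
Tree: B1–B2, B2–B3
Every bag has size at most 3, so the width is 3 − 1 = 2 and tw(G) ≤ 2. For the lower bound, G contains the cycle 5–2–4–3–1–5, so G is not a forest; only forests have treewidth ≤ 1, hence tw(G) ≥ 2. Therefore the treewidth is 2.

2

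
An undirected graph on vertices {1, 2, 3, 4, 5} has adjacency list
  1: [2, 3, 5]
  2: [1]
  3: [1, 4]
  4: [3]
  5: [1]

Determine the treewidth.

A width-1 tree decomposition is:
Bags: B1 = {3, 4}  B2 = {1, 3}  B3 = {1, 5}  B4 = {1, 2}
Tree: B1–B2, B2–B3, B2–B4
Every bag has size at most 2, so the width is 2 − 1 = 1 and tw(G) ≤ 1. Any graph with an edge has treewidth ≥ 1, and G has the edge 3–4. The upper and lower bounds meet at 1, so that is the treewidth.

1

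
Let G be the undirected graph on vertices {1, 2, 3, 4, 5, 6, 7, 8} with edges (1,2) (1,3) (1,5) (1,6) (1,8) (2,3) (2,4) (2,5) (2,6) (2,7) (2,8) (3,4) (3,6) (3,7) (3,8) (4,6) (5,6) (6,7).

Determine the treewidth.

3

A width-3 tree decomposition is:
Bags: B1 = {1, 2, 3, 8}  B2 = {1, 2, 3, 6}  B3 = {2, 3, 4, 6}  B4 = {2, 3, 6, 7}  B5 = {1, 2, 5, 6}
Tree: B1–B2, B2–B3, B2–B4, B2–B5
Every bag has size at most 4, so the width is 4 − 1 = 3 and tw(G) ≤ 3. Conversely, {1, 2, 3, 8} is a clique of size 4, and the vertices of any clique must share a bag in every tree decomposition; so some bag has ≥ 4 vertices and tw(G) ≥ 3. Combining the bounds, tw(G) = 3.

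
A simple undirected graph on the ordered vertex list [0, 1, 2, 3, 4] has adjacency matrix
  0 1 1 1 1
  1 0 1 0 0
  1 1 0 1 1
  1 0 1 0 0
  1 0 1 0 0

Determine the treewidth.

A width-2 tree decomposition is:
Bags: B1 = {0, 1, 2}  B2 = {0, 2, 3}  B3 = {0, 2, 4}
Tree: B1–B2, B1–B3
The largest bag has 3 vertices, giving width 2; this decomposition certifies tw(G) ≤ 2. For the lower bound, the 3 vertices {0, 1, 2} are pairwise adjacent, and any tree decomposition puts a clique entirely inside one bag — forcing width ≥ 2. Hence tw(G) = 2 exactly.

2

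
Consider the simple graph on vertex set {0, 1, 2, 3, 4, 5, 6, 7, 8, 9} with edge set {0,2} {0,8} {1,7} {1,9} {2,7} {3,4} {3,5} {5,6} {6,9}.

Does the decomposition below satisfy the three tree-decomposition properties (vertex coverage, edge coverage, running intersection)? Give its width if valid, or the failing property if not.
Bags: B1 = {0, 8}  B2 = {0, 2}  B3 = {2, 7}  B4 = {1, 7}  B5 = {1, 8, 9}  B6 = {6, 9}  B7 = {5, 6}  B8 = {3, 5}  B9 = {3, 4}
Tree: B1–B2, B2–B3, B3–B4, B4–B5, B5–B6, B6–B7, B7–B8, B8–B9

A tree decomposition must satisfy three properties: every vertex lies in some bag; for every edge, both endpoints lie together in some bag; and for every vertex, the bags containing it form a connected subtree. Here bags containing vertex 8 are not connected in the tree, so the decomposition is invalid.

No — bags containing vertex 8 are not connected in the tree.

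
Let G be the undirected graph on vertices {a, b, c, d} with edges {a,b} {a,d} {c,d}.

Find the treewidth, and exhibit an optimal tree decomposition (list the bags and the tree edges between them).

Treewidth 1.
One optimal decomposition is:
Bags: B1 = {a, b}  B2 = {a, d}  B3 = {c, d}
Tree: B1–B2, B2–B3

Each bag holds 2 vertices, so the decomposition has width 1, which upper-bounds the treewidth. G has an edge, so its treewidth is at least 1. Therefore the treewidth is 1.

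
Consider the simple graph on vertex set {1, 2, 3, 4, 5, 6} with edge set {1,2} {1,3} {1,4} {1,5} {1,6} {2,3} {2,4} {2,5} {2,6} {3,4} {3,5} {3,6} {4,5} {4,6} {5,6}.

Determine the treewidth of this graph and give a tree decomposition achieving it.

With just one bag of size 6, the width is 6 − 1 = 5, so tw(G) ≤ 5. On the other hand G contains the 6-clique {1, 2, 3, 4, 5, 6}. A clique must lie in a single bag of any decomposition, so no decomposition can have width below 5. Hence tw(G) = 5 exactly.

Treewidth 5.
Bags: B1 = {1, 2, 3, 4, 5, 6}
Tree: (single bag)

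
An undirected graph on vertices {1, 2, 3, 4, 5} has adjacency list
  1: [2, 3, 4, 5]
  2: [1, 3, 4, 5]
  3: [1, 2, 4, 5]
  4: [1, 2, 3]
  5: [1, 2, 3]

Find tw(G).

3

A width-3 tree decomposition is:
Bags: B1 = {1, 2, 3, 4}  B2 = {1, 2, 3, 5}
Tree: B1–B2
Every bag has size at most 4, so the width is 4 − 1 = 3 and tw(G) ≤ 3. For the lower bound, the 4 vertices {1, 2, 3, 4} are pairwise adjacent, and any tree decomposition puts a clique entirely inside one bag — forcing width ≥ 3. The upper and lower bounds meet at 3, so that is the treewidth.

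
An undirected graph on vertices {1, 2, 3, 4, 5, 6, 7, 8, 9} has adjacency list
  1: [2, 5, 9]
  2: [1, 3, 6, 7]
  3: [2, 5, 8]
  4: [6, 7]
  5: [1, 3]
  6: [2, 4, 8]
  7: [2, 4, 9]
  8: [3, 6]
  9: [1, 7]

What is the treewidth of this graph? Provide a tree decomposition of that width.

Treewidth 3.
Bags: B1 = {1, 4, 7, 9}  B2 = {1, 2, 4, 7}  B3 = {1, 2, 4, 6}  B4 = {1, 2, 5, 6}  B5 = {2, 3, 5, 6}  B6 = {3, 5, 6, 8}
Tree: B1–B2, B2–B3, B3–B4, B4–B5, B5–B6

The largest bag has 4 vertices, giving width 3; this decomposition certifies tw(G) ≤ 3. For the lower bound: the 4 vertex sets {4,7,9}, {1}, {2}, {3,5,6,8} are disjoint, each induces a connected subgraph, and every pair is joined by at least one edge of G. Contracting each set to a single vertex therefore yields K_{4} as a minor, and since treewidth is minor-monotone, tw(G) ≥ tw(K_{4}) = 3. Combining the bounds, tw(G) = 3.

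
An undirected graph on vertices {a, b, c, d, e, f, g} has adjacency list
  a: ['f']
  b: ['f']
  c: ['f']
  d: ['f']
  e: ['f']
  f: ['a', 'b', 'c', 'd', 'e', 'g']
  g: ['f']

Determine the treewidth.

1

A width-1 tree decomposition is:
Bags: B1 = {b, f}  B2 = {f, g}  B3 = {a, f}  B4 = {c, f}  B5 = {e, f}  B6 = {d, f}
Tree: B1–B2, B1–B3, B2–B4, B1–B5, B5–B6
The largest bag has 2 vertices, giving width 1; this decomposition certifies tw(G) ≤ 1. G has an edge, so its treewidth is at least 1. Combining the bounds, tw(G) = 1.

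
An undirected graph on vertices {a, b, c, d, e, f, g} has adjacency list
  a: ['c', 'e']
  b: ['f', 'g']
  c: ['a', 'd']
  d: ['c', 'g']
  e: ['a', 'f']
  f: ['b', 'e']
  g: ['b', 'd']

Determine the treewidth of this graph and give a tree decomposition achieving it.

Every bag has size at most 3, so the width is 3 − 1 = 2 and tw(G) ≤ 2. For the lower bound, G contains the cycle d–c–a–e–f–b–g–d, so G is not a forest; only forests have treewidth ≤ 1, hence tw(G) ≥ 2. Therefore the treewidth is 2.

Treewidth 2.
One optimal decomposition is:
Bags: B1 = {a, c, d}  B2 = {a, d, e}  B3 = {d, e, f}  B4 = {b, d, f}  B5 = {b, d, g}
Tree: B1–B2, B2–B3, B3–B4, B4–B5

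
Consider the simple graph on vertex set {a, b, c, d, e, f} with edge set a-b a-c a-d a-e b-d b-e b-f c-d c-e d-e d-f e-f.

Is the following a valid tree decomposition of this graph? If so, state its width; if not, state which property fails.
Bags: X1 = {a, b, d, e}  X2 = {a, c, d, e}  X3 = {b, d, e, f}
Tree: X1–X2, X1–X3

Vertex coverage: the bags together contain {a, b, c, d, e, f}, the full vertex set. Edge coverage: each edge of G has both endpoints in at least one bag. Running intersection: for every vertex, the bags containing it form a connected subtree. All three properties hold, so this is a valid tree decomposition of width max|bag| − 1 = 3, and hence tw(G) ≤ 3.

Yes; width 3.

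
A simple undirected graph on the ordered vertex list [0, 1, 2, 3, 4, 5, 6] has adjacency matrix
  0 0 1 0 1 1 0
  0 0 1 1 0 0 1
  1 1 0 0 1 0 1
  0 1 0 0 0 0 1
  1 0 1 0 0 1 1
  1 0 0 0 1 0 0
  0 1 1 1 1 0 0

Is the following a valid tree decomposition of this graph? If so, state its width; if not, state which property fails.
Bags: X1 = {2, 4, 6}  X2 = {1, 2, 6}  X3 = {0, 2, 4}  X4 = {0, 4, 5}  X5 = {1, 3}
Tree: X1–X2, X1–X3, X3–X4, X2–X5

No — edge (6,3) lies in no bag.

A tree decomposition must satisfy three properties: every vertex lies in some bag; for every edge, both endpoints lie together in some bag; and for every vertex, the bags containing it form a connected subtree. Here edge (6,3) lies in no bag, so the decomposition is invalid.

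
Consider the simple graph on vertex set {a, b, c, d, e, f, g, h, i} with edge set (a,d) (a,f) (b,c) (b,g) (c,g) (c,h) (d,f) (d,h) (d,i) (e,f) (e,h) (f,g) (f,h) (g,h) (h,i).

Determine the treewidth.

A width-2 tree decomposition is:
Bags: B1 = {d, h, i}  B2 = {d, f, h}  B3 = {e, f, h}  B4 = {f, g, h}  B5 = {a, d, f}  B6 = {c, g, h}  B7 = {b, c, g}
Tree: B1–B2, B2–B3, B3–B4, B2–B5, B4–B6, B6–B7
Every bag has size at most 3, so the width is 3 − 1 = 2 and tw(G) ≤ 2. Conversely, {c, g, h} is a clique of size 3, and the vertices of any clique must share a bag in every tree decomposition; so some bag has ≥ 3 vertices and tw(G) ≥ 2. Therefore the treewidth is 2.

2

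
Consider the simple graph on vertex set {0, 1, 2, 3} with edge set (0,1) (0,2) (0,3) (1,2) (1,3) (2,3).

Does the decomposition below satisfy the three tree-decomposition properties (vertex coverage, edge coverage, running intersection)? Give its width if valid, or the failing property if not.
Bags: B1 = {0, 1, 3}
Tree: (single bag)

A tree decomposition must satisfy three properties: every vertex lies in some bag; for every edge, both endpoints lie together in some bag; and for every vertex, the bags containing it form a connected subtree. Here vertex 2 appears in no bag, so the decomposition is invalid.

No — vertex 2 appears in no bag.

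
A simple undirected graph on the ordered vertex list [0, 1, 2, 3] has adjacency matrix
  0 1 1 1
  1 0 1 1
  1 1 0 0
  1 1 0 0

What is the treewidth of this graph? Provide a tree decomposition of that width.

Treewidth 2.
One such decomposition:
Bags: B1 = {0, 1, 2}  B2 = {0, 1, 3}
Tree: B1–B2

The largest bag has 3 vertices, giving width 2; this decomposition certifies tw(G) ≤ 2. For the lower bound, the 3 vertices {0, 1, 2} are pairwise adjacent, and any tree decomposition puts a clique entirely inside one bag — forcing width ≥ 2. Therefore the treewidth is 2.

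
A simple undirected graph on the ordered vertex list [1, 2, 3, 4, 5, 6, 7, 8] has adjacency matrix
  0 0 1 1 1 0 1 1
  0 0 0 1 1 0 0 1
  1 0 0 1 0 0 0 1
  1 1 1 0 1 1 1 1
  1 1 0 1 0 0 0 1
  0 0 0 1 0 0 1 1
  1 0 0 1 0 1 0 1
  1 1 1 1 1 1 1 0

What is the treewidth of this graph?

A width-3 tree decomposition is:
Bags: B1 = {1, 3, 4, 8}  B2 = {1, 4, 5, 8}  B3 = {1, 4, 7, 8}  B4 = {4, 6, 7, 8}  B5 = {2, 4, 5, 8}
Tree: B1–B2, B1–B3, B3–B4, B2–B5
Each bag holds 4 vertices, so the decomposition has width 3, which upper-bounds the treewidth. For the lower bound, the 4 vertices {1, 3, 4, 8} are pairwise adjacent, and any tree decomposition puts a clique entirely inside one bag — forcing width ≥ 3. Therefore the treewidth is 3.

3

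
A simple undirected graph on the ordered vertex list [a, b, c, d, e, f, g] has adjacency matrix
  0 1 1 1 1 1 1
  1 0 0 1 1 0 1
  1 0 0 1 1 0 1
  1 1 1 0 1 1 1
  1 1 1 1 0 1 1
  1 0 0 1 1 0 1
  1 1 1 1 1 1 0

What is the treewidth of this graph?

4

A width-4 tree decomposition is:
Bags: B1 = {a, b, d, e, g}  B2 = {a, c, d, e, g}  B3 = {a, d, e, f, g}
Tree: B1–B2, B2–B3
Every bag has size at most 5, so the width is 5 − 1 = 4 and tw(G) ≤ 4. Conversely, {a, c, d, e, g} is a clique of size 5, and the vertices of any clique must share a bag in every tree decomposition; so some bag has ≥ 5 vertices and tw(G) ≥ 4. Therefore the treewidth is 4.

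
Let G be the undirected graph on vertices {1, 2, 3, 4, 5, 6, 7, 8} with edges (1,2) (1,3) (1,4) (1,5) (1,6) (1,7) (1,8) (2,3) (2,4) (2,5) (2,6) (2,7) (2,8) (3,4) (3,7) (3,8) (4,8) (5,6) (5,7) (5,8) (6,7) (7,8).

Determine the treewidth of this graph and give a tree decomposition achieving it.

The largest bag has 5 vertices, giving width 4; this decomposition certifies tw(G) ≤ 4. For the lower bound, the 5 vertices {1, 2, 3, 4, 8} are pairwise adjacent, and any tree decomposition puts a clique entirely inside one bag — forcing width ≥ 4. Combining the bounds, tw(G) = 4.

Treewidth 4.
Bags: B1 = {1, 2, 3, 7, 8}  B2 = {1, 2, 5, 7, 8}  B3 = {1, 2, 3, 4, 8}  B4 = {1, 2, 5, 6, 7}
Tree: B1–B2, B1–B3, B2–B4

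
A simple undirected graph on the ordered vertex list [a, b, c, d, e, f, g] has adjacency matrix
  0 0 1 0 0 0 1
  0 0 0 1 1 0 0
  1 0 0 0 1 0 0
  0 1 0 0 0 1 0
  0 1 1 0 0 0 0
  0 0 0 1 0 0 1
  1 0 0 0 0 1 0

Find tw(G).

A width-2 tree decomposition is:
Bags: B1 = {b, d, e}  B2 = {d, e, f}  B3 = {e, f, g}  B4 = {a, e, g}  B5 = {a, c, e}
Tree: B1–B2, B2–B3, B3–B4, B4–B5
Every bag has size at most 3, so the width is 3 − 1 = 2 and tw(G) ≤ 2. Since e–b–d–f–g–a–c–e is a cycle in G, G is not acyclic. Forests are exactly the graphs of treewidth ≤ 1, so tw(G) ≥ 2. Combining the bounds, tw(G) = 2.

2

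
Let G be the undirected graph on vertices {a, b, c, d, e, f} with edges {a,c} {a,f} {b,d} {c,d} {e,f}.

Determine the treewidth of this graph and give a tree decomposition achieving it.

Treewidth 1.
Bags: B1 = {b, d}  B2 = {c, d}  B3 = {a, c}  B4 = {a, f}  B5 = {e, f}
Tree: B1–B2, B2–B3, B3–B4, B4–B5

Each bag holds 2 vertices, so the decomposition has width 1, which upper-bounds the treewidth. G has an edge, so its treewidth is at least 1. Therefore the treewidth is 1.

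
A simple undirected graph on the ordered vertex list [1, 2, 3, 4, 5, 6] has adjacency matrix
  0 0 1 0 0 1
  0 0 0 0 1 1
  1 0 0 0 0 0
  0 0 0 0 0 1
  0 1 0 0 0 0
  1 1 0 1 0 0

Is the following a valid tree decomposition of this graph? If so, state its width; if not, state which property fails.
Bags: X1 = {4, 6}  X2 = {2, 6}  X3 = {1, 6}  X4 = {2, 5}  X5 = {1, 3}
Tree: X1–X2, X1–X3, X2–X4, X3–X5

Yes; width 1.

Every vertex of G appears in some bag (union = {1, 2, 3, 4, 5, 6}); every edge is covered by a bag; and for each vertex v the set of bags containing v is connected in the bag tree. The decomposition is therefore valid. The largest bag has 2 vertices, so the width is 1.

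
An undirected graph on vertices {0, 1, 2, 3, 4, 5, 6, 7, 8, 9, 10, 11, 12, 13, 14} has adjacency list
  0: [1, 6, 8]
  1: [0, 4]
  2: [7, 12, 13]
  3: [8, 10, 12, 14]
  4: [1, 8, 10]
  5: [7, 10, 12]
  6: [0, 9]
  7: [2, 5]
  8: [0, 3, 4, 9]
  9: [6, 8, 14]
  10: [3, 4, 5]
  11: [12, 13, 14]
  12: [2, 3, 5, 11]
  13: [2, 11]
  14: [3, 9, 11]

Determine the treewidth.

3

A width-3 tree decomposition is:
Bags: B1 = {2, 5, 7, 13}  B2 = {2, 5, 12, 13}  B3 = {5, 11, 12, 13}  B4 = {5, 10, 11, 12}  B5 = {3, 10, 11, 12}  B6 = {3, 10, 11, 14}  B7 = {3, 4, 10, 14}  B8 = {3, 4, 8, 14}  B9 = {4, 8, 9, 14}  B10 = {1, 4, 8, 9}  B11 = {0, 1, 8, 9}  B12 = {0, 1, 6, 9}
Tree: B1–B2, B2–B3, B3–B4, B4–B5, B5–B6, B6–B7, B7–B8, B8–B9, B9–B10, B10–B11, B11–B12
Each bag holds 4 vertices, so the decomposition has width 3, which upper-bounds the treewidth. For the lower bound: the 4 vertex sets {2,7,13}, {5}, {12}, {3,10,11,14} are disjoint, each induces a connected subgraph, and every pair is joined by at least one edge of G. Contracting each set to a single vertex therefore yields K_{4} as a minor, and since treewidth is minor-monotone, tw(G) ≥ tw(K_{4}) = 3. Therefore the treewidth is 3.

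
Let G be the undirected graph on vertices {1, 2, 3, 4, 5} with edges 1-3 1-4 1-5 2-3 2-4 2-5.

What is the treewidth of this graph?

2

A width-2 tree decomposition is:
Bags: B1 = {1, 2, 4}  B2 = {1, 2, 3}  B3 = {1, 2, 5}
Tree: B1–B2, B2–B3
The largest bag has 3 vertices, giving width 2; this decomposition certifies tw(G) ≤ 2. For the lower bound, G contains the cycle 4–2–3–1–4, so G is not a forest; only forests have treewidth ≤ 1, hence tw(G) ≥ 2. Combining the bounds, tw(G) = 2.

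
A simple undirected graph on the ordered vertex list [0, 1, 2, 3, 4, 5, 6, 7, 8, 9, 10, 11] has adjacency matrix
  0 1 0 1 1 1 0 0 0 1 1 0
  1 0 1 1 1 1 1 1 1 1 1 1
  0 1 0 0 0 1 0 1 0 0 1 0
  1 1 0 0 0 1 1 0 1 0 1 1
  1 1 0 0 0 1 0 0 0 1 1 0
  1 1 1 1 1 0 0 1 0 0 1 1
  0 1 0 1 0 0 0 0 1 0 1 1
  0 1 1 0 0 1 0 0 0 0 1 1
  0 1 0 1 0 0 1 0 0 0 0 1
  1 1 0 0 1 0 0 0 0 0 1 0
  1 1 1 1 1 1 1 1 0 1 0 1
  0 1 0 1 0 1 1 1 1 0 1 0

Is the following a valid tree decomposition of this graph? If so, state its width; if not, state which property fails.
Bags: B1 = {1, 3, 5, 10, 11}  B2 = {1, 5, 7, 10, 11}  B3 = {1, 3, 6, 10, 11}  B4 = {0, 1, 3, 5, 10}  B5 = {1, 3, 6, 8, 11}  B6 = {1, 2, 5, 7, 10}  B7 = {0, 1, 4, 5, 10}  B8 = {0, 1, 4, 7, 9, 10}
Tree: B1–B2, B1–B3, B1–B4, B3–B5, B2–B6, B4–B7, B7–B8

No — bags containing vertex 7 are not connected in the tree.

A tree decomposition must satisfy three properties: every vertex lies in some bag; for every edge, both endpoints lie together in some bag; and for every vertex, the bags containing it form a connected subtree. Here bags containing vertex 7 are not connected in the tree, so the decomposition is invalid.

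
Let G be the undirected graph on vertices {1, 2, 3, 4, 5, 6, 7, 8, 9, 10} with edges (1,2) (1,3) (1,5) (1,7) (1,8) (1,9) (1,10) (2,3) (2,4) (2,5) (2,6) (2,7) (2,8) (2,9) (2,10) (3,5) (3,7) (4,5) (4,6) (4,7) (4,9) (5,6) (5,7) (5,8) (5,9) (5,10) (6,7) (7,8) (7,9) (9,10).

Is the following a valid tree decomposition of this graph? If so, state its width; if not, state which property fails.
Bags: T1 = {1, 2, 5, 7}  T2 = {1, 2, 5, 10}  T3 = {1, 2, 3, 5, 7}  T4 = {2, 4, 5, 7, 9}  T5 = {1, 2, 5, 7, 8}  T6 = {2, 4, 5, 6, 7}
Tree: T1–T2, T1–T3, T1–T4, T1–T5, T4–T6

A tree decomposition must satisfy three properties: every vertex lies in some bag; for every edge, both endpoints lie together in some bag; and for every vertex, the bags containing it form a connected subtree. Here edge (9,1) lies in no bag, so the decomposition is invalid.

No — edge (9,1) lies in no bag.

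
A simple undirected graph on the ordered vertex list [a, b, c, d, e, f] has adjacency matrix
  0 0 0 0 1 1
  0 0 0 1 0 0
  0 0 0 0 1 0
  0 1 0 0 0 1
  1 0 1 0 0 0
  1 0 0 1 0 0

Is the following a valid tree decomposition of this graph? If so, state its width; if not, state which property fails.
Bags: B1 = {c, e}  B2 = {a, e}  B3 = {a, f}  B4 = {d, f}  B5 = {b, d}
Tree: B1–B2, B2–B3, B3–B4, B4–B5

Checking the three conditions: (i) the bags cover all of {a, b, c, d, e, f}; (ii) for each edge, some bag contains both endpoints; (iii) the bags containing any fixed vertex form a subtree. All hold, so the decomposition is valid with width 2 − 1 = 1.

Yes; width 1.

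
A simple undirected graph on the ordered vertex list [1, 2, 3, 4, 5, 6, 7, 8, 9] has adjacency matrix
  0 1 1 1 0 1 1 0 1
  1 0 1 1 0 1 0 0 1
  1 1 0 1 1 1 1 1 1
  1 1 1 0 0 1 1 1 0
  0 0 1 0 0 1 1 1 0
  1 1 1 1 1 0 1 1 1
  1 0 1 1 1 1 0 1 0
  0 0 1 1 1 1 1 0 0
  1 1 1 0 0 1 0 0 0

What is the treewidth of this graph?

4

A width-4 tree decomposition is:
Bags: B1 = {3, 4, 6, 7, 8}  B2 = {1, 3, 4, 6, 7}  B3 = {1, 2, 3, 4, 6}  B4 = {3, 5, 6, 7, 8}  B5 = {1, 2, 3, 6, 9}
Tree: B1–B2, B2–B3, B1–B4, B3–B5
Every bag has size at most 5, so the width is 5 − 1 = 4 and tw(G) ≤ 4. On the other hand G contains the 5-clique {3, 4, 6, 7, 8}. A clique must lie in a single bag of any decomposition, so no decomposition can have width below 4. Hence tw(G) = 4 exactly.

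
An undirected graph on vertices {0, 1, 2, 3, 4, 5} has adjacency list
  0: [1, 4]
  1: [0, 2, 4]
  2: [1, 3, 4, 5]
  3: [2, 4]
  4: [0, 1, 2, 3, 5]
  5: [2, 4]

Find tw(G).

2

A width-2 tree decomposition is:
Bags: B1 = {2, 3, 4}  B2 = {1, 2, 4}  B3 = {2, 4, 5}  B4 = {0, 1, 4}
Tree: B1–B2, B1–B3, B2–B4
The largest bag has 3 vertices, giving width 2; this decomposition certifies tw(G) ≤ 2. On the other hand G contains the 3-clique {0, 1, 4}. A clique must lie in a single bag of any decomposition, so no decomposition can have width below 2. Therefore the treewidth is 2.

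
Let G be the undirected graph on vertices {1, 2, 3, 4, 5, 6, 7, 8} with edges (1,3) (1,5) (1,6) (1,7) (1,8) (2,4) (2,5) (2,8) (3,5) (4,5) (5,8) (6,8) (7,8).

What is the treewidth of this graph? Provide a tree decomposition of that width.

The largest bag has 3 vertices, giving width 2; this decomposition certifies tw(G) ≤ 2. Conversely, {1, 5, 8} is a clique of size 3, and the vertices of any clique must share a bag in every tree decomposition; so some bag has ≥ 3 vertices and tw(G) ≥ 2. Hence tw(G) = 2 exactly.

Treewidth 2.
Bags: B1 = {2, 5, 8}  B2 = {1, 5, 8}  B3 = {1, 6, 8}  B4 = {1, 7, 8}  B5 = {1, 3, 5}  B6 = {2, 4, 5}
Tree: B1–B2, B2–B3, B3–B4, B2–B5, B1–B6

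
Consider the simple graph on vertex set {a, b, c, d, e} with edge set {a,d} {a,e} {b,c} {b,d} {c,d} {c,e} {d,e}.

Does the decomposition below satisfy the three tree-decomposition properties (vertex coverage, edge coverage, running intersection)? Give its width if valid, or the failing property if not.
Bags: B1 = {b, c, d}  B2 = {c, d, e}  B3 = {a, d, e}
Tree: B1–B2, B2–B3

Vertex coverage: the bags together contain {a, b, c, d, e}, the full vertex set. Edge coverage: each edge of G has both endpoints in at least one bag. Running intersection: for every vertex, the bags containing it form a connected subtree. All three properties hold, so this is a valid tree decomposition of width max|bag| − 1 = 2, and hence tw(G) ≤ 2.

Yes; width 2.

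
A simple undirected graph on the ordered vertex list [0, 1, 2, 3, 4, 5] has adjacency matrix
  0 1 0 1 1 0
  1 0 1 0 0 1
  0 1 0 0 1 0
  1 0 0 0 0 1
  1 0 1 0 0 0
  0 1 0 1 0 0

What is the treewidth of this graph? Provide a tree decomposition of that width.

Treewidth 2.
One optimal decomposition is:
Bags: B1 = {1, 3, 5}  B2 = {0, 1, 3}  B3 = {0, 1, 2}  B4 = {0, 2, 4}
Tree: B1–B2, B2–B3, B3–B4

The largest bag has 3 vertices, giving width 2; this decomposition certifies tw(G) ≤ 2. The edges 5–3–0–1–5 form a cycle, so G is not a tree and its treewidth is at least 2. Therefore the treewidth is 2.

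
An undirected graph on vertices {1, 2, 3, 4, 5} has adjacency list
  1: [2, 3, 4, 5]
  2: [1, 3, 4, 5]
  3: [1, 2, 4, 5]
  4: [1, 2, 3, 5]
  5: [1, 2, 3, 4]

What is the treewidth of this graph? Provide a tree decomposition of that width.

Treewidth 4.
Bags: B1 = {1, 2, 3, 4, 5}
Tree: (single bag)

A single bag containing all 5 vertices is trivially a valid decomposition of width 4. Conversely, {1, 2, 3, 4, 5} is a clique of size 5, and the vertices of any clique must share a bag in every tree decomposition; so some bag has ≥ 5 vertices and tw(G) ≥ 4. The upper and lower bounds meet at 4, so that is the treewidth.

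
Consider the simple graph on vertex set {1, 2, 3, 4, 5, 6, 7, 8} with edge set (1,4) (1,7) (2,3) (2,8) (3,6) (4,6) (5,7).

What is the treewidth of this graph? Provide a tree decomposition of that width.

The largest bag has 2 vertices, giving width 1; this decomposition certifies tw(G) ≤ 1. Any graph with an edge has treewidth ≥ 1, and G has the edge 8–2. Hence tw(G) = 1 exactly.

Treewidth 1.
One optimal decomposition is:
Bags: B1 = {2, 8}  B2 = {2, 3}  B3 = {3, 6}  B4 = {4, 6}  B5 = {1, 4}  B6 = {1, 7}  B7 = {5, 7}
Tree: B1–B2, B2–B3, B3–B4, B4–B5, B5–B6, B6–B7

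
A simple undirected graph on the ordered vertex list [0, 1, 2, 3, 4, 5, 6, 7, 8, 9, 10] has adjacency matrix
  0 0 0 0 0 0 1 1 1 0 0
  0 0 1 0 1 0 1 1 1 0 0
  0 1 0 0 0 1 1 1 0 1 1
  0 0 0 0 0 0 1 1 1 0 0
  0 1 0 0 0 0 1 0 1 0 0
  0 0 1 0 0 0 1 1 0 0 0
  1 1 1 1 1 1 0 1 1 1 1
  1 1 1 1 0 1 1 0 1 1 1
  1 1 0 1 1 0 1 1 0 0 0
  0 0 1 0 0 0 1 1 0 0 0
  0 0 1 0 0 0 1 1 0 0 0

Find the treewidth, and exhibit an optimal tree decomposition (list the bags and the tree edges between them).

Every bag has size at most 4, so the width is 4 − 1 = 3 and tw(G) ≤ 3. On the other hand G contains the 4-clique {1, 4, 6, 8}. A clique must lie in a single bag of any decomposition, so no decomposition can have width below 3. Therefore the treewidth is 3.

Treewidth 3.
One such decomposition:
Bags: B1 = {1, 2, 6, 7}  B2 = {2, 6, 7, 10}  B3 = {1, 6, 7, 8}  B4 = {2, 5, 6, 7}  B5 = {3, 6, 7, 8}  B6 = {0, 6, 7, 8}  B7 = {1, 4, 6, 8}  B8 = {2, 6, 7, 9}
Tree: B1–B2, B1–B3, B1–B4, B3–B5, B3–B6, B3–B7, B1–B8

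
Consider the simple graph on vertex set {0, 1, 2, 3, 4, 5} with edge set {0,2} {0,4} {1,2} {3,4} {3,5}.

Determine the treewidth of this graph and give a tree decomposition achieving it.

The largest bag has 2 vertices, giving width 1; this decomposition certifies tw(G) ≤ 1. Any graph with an edge has treewidth ≥ 1, and G has the edge 1–2. Therefore the treewidth is 1.

Treewidth 1.
Bags: B1 = {1, 2}  B2 = {0, 2}  B3 = {0, 4}  B4 = {3, 4}  B5 = {3, 5}
Tree: B1–B2, B2–B3, B3–B4, B4–B5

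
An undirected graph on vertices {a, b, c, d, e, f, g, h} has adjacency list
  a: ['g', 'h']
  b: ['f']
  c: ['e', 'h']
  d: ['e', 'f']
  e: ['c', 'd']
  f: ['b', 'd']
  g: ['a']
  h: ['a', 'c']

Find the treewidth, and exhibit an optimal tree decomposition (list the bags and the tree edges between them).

Every bag has size at most 2, so the width is 2 − 1 = 1 and tw(G) ≤ 1. G has an edge, so its treewidth is at least 1. Hence tw(G) = 1 exactly.

Treewidth 1.
One optimal decomposition is:
Bags: B1 = {b, f}  B2 = {d, f}  B3 = {d, e}  B4 = {c, e}  B5 = {c, h}  B6 = {a, h}  B7 = {a, g}
Tree: B1–B2, B2–B3, B3–B4, B4–B5, B5–B6, B6–B7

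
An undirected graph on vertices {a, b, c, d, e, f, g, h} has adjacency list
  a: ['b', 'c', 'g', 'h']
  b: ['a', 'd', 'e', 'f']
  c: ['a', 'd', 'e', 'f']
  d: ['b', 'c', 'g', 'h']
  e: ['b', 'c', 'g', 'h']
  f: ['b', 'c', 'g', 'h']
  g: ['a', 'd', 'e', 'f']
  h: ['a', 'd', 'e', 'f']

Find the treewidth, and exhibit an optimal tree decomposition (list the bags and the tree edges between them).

Treewidth 4.
One such decomposition:
Bags: B1 = {a, b, c, g, h}  B2 = {b, c, e, g, h}  B3 = {b, c, f, g, h}  B4 = {b, c, d, g, h}
Tree: B1–B2, B2–B3, B3–B4

The largest bag has 5 vertices, giving width 4; this decomposition certifies tw(G) ≤ 4. For the lower bound: the 5 vertex sets {a,h}, {e,g}, {b,f}, {c}, {d} are disjoint, each induces a connected subgraph, and every pair is joined by at least one edge of G. Contracting each set to a single vertex therefore yields K_{5} as a minor, and since treewidth is minor-monotone, tw(G) ≥ tw(K_{5}) = 4. Hence tw(G) = 4 exactly.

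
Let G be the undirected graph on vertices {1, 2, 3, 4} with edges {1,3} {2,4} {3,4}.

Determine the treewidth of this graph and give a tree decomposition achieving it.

Every bag has size at most 2, so the width is 2 − 1 = 1 and tw(G) ≤ 1. Any graph with an edge has treewidth ≥ 1, and G has the edge 1–3. The upper and lower bounds meet at 1, so that is the treewidth.

Treewidth 1.
One optimal decomposition is:
Bags: B1 = {1, 3}  B2 = {3, 4}  B3 = {2, 4}
Tree: B1–B2, B2–B3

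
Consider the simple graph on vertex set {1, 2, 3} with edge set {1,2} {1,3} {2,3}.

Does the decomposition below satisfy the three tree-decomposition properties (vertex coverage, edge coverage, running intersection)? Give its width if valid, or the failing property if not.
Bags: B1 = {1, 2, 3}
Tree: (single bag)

Yes; width 2.

Every vertex of G appears in some bag (union = {1, 2, 3}); every edge is covered by a bag; and for each vertex v the set of bags containing v is connected in the bag tree. The decomposition is therefore valid. The largest bag has 3 vertices, so the width is 2.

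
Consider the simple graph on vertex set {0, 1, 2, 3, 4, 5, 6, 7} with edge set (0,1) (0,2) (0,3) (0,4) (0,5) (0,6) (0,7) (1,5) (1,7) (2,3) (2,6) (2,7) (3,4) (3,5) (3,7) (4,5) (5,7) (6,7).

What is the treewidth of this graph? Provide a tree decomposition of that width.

The largest bag has 4 vertices, giving width 3; this decomposition certifies tw(G) ≤ 3. For the lower bound, the 4 vertices {0, 3, 4, 5} are pairwise adjacent, and any tree decomposition puts a clique entirely inside one bag — forcing width ≥ 3. The upper and lower bounds meet at 3, so that is the treewidth.

Treewidth 3.
One such decomposition:
Bags: B1 = {0, 3, 4, 5}  B2 = {0, 3, 5, 7}  B3 = {0, 2, 3, 7}  B4 = {0, 1, 5, 7}  B5 = {0, 2, 6, 7}
Tree: B1–B2, B2–B3, B2–B4, B3–B5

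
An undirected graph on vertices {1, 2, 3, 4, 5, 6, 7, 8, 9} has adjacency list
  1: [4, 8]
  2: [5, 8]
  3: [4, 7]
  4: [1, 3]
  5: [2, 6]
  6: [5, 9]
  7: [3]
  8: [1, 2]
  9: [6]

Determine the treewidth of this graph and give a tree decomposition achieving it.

Every bag has size at most 2, so the width is 2 − 1 = 1 and tw(G) ≤ 1. Any graph with an edge has treewidth ≥ 1, and G has the edge 7–3. Combining the bounds, tw(G) = 1.

Treewidth 1.
One optimal decomposition is:
Bags: B1 = {3, 7}  B2 = {3, 4}  B3 = {1, 4}  B4 = {1, 8}  B5 = {2, 8}  B6 = {2, 5}  B7 = {5, 6}  B8 = {6, 9}
Tree: B1–B2, B2–B3, B3–B4, B4–B5, B5–B6, B6–B7, B7–B8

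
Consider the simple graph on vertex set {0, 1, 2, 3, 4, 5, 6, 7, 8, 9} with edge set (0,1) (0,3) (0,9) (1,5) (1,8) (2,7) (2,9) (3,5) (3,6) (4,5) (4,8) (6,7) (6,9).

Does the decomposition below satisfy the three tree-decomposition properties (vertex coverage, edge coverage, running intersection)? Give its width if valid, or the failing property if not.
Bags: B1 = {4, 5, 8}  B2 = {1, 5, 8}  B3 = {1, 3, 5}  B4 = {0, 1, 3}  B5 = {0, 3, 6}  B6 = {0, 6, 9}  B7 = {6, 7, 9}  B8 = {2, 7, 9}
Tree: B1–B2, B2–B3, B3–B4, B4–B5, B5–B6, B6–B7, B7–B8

Vertex coverage: the bags together contain {0, 1, 2, 3, 4, 5, 6, 7, 8, 9}, the full vertex set. Edge coverage: each edge of G has both endpoints in at least one bag. Running intersection: for every vertex, the bags containing it form a connected subtree. All three properties hold, so this is a valid tree decomposition of width max|bag| − 1 = 2, and hence tw(G) ≤ 2.

Yes; width 2.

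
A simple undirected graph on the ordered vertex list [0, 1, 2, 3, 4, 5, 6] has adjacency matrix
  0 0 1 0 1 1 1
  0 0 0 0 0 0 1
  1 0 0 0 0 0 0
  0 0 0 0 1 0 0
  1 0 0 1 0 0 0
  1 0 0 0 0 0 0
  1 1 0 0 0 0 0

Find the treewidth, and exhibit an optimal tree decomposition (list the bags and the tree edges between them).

Every bag has size at most 2, so the width is 2 − 1 = 1 and tw(G) ≤ 1. Any graph with an edge has treewidth ≥ 1, and G has the edge 0–4. Hence tw(G) = 1 exactly.

Treewidth 1.
One such decomposition:
Bags: B1 = {0, 4}  B2 = {3, 4}  B3 = {0, 6}  B4 = {0, 2}  B5 = {0, 5}  B6 = {1, 6}
Tree: B1–B2, B1–B3, B3–B4, B4–B5, B3–B6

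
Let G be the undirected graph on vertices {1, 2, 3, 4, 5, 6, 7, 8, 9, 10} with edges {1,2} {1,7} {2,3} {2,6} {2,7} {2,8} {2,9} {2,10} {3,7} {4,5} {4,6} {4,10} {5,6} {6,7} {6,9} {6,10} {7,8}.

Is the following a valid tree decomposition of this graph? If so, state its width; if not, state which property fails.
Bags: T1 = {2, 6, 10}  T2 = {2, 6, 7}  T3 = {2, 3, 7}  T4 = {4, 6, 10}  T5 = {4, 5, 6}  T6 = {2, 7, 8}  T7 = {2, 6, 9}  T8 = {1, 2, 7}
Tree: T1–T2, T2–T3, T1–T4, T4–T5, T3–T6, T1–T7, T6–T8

Yes; width 2.

Vertex coverage: the bags together contain {1, 2, 3, 4, 5, 6, 7, 8, 9, 10}, the full vertex set. Edge coverage: each edge of G has both endpoints in at least one bag. Running intersection: for every vertex, the bags containing it form a connected subtree. All three properties hold, so this is a valid tree decomposition of width max|bag| − 1 = 2, and hence tw(G) ≤ 2.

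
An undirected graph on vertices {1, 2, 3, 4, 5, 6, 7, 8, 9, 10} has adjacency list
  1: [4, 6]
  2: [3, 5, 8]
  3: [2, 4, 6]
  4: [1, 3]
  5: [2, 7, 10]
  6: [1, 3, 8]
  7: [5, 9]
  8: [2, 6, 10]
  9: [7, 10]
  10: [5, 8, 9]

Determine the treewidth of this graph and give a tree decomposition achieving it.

Every bag has size at most 3, so the width is 3 − 1 = 2 and tw(G) ≤ 2. Since 4–1–6–3–4 is a cycle in G, G is not acyclic. Forests are exactly the graphs of treewidth ≤ 1, so tw(G) ≥ 2. Combining the bounds, tw(G) = 2.

Treewidth 2.
One such decomposition:
Bags: B1 = {1, 3, 4}  B2 = {1, 3, 6}  B3 = {2, 3, 6}  B4 = {2, 6, 8}  B5 = {2, 5, 8}  B6 = {5, 8, 10}  B7 = {5, 7, 10}  B8 = {7, 9, 10}
Tree: B1–B2, B2–B3, B3–B4, B4–B5, B5–B6, B6–B7, B7–B8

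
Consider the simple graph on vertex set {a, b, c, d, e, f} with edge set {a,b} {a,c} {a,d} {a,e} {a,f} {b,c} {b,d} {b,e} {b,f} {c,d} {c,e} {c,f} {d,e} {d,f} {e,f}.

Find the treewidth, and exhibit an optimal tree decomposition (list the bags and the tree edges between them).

A single bag containing all 6 vertices is trivially a valid decomposition of width 5. For the lower bound, the 6 vertices {a, b, c, d, e, f} are pairwise adjacent, and any tree decomposition puts a clique entirely inside one bag — forcing width ≥ 5. The upper and lower bounds meet at 5, so that is the treewidth.

Treewidth 5.
One optimal decomposition is:
Bags: B1 = {a, b, c, d, e, f}
Tree: (single bag)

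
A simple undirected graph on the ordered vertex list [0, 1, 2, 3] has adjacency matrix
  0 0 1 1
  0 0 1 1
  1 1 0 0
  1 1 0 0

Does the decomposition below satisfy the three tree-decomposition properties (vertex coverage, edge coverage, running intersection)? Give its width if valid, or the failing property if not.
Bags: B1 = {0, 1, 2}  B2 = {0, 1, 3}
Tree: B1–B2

Checking the three conditions: (i) the bags cover all of {0, 1, 2, 3}; (ii) for each edge, some bag contains both endpoints; (iii) the bags containing any fixed vertex form a subtree. All hold, so the decomposition is valid with width 3 − 1 = 2.

Yes; width 2.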